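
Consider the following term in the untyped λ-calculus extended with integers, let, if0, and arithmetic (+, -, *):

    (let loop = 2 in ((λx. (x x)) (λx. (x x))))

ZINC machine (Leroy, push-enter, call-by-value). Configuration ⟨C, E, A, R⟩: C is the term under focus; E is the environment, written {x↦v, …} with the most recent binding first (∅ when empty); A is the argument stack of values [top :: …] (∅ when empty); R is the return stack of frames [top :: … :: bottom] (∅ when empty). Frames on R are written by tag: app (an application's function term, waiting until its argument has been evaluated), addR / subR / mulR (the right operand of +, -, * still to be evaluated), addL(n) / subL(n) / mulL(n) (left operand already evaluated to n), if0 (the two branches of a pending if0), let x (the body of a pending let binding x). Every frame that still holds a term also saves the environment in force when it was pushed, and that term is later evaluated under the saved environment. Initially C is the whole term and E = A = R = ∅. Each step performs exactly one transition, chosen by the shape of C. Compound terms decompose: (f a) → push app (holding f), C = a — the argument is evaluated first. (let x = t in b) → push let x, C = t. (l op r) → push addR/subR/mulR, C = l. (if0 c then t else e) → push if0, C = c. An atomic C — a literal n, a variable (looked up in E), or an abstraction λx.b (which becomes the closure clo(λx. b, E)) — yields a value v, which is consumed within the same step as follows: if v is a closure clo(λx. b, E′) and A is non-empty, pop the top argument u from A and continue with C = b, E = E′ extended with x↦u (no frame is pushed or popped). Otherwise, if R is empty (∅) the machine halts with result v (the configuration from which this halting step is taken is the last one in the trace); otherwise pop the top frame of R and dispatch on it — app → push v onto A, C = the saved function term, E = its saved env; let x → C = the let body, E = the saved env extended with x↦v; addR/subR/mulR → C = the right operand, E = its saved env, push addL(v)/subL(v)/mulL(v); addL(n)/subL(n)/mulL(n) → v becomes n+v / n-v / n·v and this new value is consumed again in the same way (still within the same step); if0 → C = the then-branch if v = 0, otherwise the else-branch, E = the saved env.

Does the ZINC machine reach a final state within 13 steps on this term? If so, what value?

0. [C=(let loop = 2 in ((λx. (x x)) (λx. (x x)))) | E=∅ | A=∅ | R=∅]
1. [C=2 | E=∅ | A=∅ | R=[let loop]]
2. [C=((λx. (x x)) (λx. (x x))) | E={loop↦2} | A=∅ | R=∅]
3. [C=(λx. (x x)) | E={loop↦2} | A=∅ | R=[app]]
4. [C=(λx. (x x)) | E={loop↦2} | A=[clo(λx. (x x), {loop↦2})] | R=∅]
5. [C=(x x) | E={x↦clo(λx. (x x), {loop↦2}), loop↦2} | A=∅ | R=∅]
6. [C=x | E={x↦clo(λx. (x x), {loop↦2}), loop↦2} | A=∅ | R=[app]]
7. [C=x | E={x↦clo(λx. (x x), {loop↦2}), loop↦2} | A=[clo(λx. (x x), {loop↦2})] | R=∅]
… configuration repeats with period 3 (steps 5–7 recur indefinitely) …

Answer: DIVERGES (no final state within 13 steps)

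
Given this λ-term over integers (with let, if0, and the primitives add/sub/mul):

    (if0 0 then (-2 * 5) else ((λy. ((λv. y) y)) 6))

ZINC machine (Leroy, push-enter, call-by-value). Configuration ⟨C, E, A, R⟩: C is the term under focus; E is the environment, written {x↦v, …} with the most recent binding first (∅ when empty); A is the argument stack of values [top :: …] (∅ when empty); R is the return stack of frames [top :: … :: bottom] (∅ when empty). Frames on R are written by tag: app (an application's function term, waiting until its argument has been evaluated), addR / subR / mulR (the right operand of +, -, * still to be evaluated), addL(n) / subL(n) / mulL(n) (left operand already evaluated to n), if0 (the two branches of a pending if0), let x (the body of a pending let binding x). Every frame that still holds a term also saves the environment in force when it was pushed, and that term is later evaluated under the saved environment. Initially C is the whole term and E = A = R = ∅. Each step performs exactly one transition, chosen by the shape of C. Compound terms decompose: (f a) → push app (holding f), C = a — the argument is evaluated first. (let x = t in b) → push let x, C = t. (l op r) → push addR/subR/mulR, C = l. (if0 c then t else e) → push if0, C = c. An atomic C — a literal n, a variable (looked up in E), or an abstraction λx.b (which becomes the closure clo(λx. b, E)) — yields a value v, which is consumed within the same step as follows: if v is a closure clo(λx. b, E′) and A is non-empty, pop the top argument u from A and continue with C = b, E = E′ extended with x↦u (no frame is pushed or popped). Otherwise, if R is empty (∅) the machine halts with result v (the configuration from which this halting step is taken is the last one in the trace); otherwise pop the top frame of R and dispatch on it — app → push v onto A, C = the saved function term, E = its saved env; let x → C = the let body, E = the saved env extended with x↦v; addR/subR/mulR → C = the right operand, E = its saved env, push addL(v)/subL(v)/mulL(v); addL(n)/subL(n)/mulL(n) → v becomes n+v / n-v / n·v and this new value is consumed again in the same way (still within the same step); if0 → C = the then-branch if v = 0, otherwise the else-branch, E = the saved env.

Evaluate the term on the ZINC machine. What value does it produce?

Answer: -10

Machine steps:
t=0: <C=(if0 0 then (-2 * 5) else ((λy. ((λv. y) y)) 6)), E=∅, A=∅, R=∅>
t=1: <C=0, E=∅, A=∅, R=[if0]>
t=2: <C=(-2 * 5), E=∅, A=∅, R=∅>
t=3: <C=-2, E=∅, A=∅, R=[mulR]>
t=4: <C=5, E=∅, A=∅, R=[mulL(-2)]>
→ final value -10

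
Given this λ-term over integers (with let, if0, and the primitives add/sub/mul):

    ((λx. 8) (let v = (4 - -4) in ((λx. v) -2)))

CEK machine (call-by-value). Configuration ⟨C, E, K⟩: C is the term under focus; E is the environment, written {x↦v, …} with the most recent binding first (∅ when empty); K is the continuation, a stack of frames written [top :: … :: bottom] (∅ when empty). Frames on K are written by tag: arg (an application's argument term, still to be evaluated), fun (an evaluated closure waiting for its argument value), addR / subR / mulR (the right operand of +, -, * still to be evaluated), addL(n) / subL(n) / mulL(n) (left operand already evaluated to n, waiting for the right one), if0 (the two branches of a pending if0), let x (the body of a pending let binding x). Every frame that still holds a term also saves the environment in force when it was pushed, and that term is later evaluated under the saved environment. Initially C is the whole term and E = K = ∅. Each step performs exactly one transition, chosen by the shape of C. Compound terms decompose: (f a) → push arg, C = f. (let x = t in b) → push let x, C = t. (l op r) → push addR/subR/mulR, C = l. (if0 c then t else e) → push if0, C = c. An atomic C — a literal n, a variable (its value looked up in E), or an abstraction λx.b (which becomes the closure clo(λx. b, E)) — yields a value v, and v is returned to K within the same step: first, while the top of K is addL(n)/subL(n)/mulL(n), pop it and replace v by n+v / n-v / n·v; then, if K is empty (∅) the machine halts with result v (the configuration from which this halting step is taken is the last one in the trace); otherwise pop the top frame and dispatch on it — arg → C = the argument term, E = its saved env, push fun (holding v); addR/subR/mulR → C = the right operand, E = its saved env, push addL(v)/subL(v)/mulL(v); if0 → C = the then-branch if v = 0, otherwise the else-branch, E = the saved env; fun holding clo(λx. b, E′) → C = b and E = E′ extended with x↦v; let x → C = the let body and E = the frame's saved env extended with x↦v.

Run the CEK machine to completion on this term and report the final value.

t=0: <C=((λx. 8) (let v = (4 - -4) in ((λx. v) -2))), E=∅, K=∅>
t=1: <C=(λx. 8), E=∅, K=[arg]>
t=2: <C=(let v = (4 - -4) in ((λx. v) -2)), E=∅, K=[fun]>
t=3: <C=(4 - -4), E=∅, K=[let v :: fun]>
t=4: <C=4, E=∅, K=[subR :: let v :: fun]>
t=5: <C=-4, E=∅, K=[subL(4) :: let v :: fun]>
t=6: <C=((λx. v) -2), E={v↦8}, K=[fun]>
t=7: <C=(λx. v), E={v↦8}, K=[arg :: fun]>
t=8: <C=-2, E={v↦8}, K=[fun :: fun]>
t=9: <C=v, E={x↦-2, v↦8}, K=[fun]>
t=10: <C=8, E={x↦8}, K=∅>
→ final value 8

Answer: 8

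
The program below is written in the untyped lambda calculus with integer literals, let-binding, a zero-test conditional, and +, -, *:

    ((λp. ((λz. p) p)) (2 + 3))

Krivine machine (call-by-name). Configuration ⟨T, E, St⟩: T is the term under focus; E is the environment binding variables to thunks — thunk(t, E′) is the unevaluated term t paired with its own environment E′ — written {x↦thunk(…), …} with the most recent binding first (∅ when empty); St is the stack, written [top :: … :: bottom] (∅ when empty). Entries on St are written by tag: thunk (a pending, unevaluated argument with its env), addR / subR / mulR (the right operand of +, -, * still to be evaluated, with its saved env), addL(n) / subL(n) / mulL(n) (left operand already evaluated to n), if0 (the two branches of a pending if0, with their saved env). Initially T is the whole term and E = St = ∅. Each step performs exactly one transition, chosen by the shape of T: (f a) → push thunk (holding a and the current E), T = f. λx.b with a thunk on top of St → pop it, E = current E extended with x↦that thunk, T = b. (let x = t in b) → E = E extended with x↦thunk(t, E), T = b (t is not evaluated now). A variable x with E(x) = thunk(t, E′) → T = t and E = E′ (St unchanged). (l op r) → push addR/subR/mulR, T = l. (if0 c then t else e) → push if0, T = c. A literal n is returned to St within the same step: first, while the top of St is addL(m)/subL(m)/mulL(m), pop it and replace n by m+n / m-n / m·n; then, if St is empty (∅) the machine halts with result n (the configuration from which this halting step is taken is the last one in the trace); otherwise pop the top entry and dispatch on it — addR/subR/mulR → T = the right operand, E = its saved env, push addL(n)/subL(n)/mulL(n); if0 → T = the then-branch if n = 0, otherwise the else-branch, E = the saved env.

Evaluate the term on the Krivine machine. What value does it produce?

Answer: 5

Execution trace:
step 0: [T=((λp. ((λz. p) p)) (2 + 3)) | E=∅ | St=∅]
step 1: [T=(λp. ((λz. p) p)) | E=∅ | St=[thunk]]
step 2: [T=((λz. p) p) | E={p↦thunk((2 + 3), ∅)} | St=∅]
step 3: [T=(λz. p) | E={p↦thunk((2 + 3), ∅)} | St=[thunk]]
step 4: [T=p | E={z↦thunk(p, {p↦thunk((2 + 3), ∅)}), p↦thunk((2 + 3), ∅)} | St=∅]
step 5: [T=(2 + 3) | E=∅ | St=∅]
step 6: [T=2 | E=∅ | St=[addR]]
step 7: [T=3 | E=∅ | St=[addL(2)]]
→ final value 5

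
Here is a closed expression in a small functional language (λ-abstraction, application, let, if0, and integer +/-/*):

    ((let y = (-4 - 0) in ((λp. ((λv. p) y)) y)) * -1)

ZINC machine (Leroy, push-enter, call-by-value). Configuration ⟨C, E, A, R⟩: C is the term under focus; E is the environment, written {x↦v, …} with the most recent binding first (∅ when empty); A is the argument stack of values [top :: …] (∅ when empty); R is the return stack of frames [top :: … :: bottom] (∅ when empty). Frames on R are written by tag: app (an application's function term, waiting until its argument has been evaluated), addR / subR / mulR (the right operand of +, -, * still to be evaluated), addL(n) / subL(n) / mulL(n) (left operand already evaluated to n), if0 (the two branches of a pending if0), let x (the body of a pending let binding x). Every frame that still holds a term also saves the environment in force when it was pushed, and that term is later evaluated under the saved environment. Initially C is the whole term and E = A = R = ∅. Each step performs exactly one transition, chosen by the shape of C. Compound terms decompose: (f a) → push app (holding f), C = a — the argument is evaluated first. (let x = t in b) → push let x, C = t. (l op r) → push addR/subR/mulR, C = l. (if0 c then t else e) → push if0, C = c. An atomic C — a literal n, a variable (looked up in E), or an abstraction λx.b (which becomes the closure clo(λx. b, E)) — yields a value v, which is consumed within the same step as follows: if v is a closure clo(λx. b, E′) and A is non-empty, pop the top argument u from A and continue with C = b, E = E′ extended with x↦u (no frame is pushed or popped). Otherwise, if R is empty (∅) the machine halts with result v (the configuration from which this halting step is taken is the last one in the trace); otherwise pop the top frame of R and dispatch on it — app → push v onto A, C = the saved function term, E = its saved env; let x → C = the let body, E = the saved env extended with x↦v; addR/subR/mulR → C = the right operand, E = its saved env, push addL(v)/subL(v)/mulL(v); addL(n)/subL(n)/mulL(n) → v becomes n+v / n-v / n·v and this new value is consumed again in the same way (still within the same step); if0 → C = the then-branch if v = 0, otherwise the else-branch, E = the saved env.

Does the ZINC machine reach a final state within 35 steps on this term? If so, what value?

Answer: 4

Machine steps:
0. ⟨C=((let y = (-4 - 0) in ((λp. ((λv. p) y)) y)) * -1); E=∅; A=∅; R=∅⟩
1. ⟨C=(let y = (-4 - 0) in ((λp. ((λv. p) y)) y)); E=∅; A=∅; R=[mulR]⟩
2. ⟨C=(-4 - 0); E=∅; A=∅; R=[let y :: mulR]⟩
3. ⟨C=-4; E=∅; A=∅; R=[subR :: let y :: mulR]⟩
4. ⟨C=0; E=∅; A=∅; R=[subL(-4) :: let y :: mulR]⟩
5. ⟨C=((λp. ((λv. p) y)) y); E={y↦-4}; A=∅; R=[mulR]⟩
6. ⟨C=y; E={y↦-4}; A=∅; R=[app :: mulR]⟩
7. ⟨C=(λp. ((λv. p) y)); E={y↦-4}; A=[-4]; R=[mulR]⟩
8. ⟨C=((λv. p) y); E={p↦-4, y↦-4}; A=∅; R=[mulR]⟩
9. ⟨C=y; E={p↦-4, y↦-4}; A=∅; R=[app :: mulR]⟩
10. ⟨C=(λv. p); E={p↦-4, y↦-4}; A=[-4]; R=[mulR]⟩
11. ⟨C=p; E={v↦-4, p↦-4, y↦-4}; A=∅; R=[mulR]⟩
12. ⟨C=-1; E=∅; A=∅; R=[mulL(-4)]⟩
→ final value 4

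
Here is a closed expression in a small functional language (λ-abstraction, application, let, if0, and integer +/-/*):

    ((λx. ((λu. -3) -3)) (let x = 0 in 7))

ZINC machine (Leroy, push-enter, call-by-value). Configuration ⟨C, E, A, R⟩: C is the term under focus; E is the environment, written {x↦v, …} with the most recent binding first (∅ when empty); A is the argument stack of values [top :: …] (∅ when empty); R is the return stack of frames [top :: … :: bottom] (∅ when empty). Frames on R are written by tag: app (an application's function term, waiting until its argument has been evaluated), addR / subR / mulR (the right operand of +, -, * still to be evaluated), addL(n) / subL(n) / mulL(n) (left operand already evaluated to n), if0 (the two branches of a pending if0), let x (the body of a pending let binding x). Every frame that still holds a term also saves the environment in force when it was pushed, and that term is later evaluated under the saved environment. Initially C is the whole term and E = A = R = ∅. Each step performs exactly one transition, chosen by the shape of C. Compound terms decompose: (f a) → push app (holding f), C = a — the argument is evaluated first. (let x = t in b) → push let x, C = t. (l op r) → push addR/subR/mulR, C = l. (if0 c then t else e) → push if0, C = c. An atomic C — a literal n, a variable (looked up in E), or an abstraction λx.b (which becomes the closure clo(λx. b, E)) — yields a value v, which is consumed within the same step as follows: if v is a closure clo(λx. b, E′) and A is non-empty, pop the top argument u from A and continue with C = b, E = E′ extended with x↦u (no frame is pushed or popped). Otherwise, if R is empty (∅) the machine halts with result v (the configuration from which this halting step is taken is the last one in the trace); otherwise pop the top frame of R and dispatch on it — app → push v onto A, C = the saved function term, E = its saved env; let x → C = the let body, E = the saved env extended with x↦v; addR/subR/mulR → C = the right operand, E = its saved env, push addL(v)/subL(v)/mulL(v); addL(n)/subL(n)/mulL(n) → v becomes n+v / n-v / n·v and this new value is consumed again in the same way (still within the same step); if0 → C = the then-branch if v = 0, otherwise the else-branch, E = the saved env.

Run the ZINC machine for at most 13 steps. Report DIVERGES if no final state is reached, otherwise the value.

Answer: -3

Execution trace:
t=0: ⟨C=((λx. ((λu. -3) -3)) (let x = 0 in 7)); E=∅; A=∅; R=∅⟩
t=1: ⟨C=(let x = 0 in 7); E=∅; A=∅; R=[app]⟩
t=2: ⟨C=0; E=∅; A=∅; R=[let x :: app]⟩
t=3: ⟨C=7; E={x↦0}; A=∅; R=[app]⟩
t=4: ⟨C=(λx. ((λu. -3) -3)); E=∅; A=[7]; R=∅⟩
t=5: ⟨C=((λu. -3) -3); E={x↦7}; A=∅; R=∅⟩
t=6: ⟨C=-3; E={x↦7}; A=∅; R=[app]⟩
t=7: ⟨C=(λu. -3); E={x↦7}; A=[-3]; R=∅⟩
t=8: ⟨C=-3; E={u↦-3, x↦7}; A=∅; R=∅⟩
→ final value -3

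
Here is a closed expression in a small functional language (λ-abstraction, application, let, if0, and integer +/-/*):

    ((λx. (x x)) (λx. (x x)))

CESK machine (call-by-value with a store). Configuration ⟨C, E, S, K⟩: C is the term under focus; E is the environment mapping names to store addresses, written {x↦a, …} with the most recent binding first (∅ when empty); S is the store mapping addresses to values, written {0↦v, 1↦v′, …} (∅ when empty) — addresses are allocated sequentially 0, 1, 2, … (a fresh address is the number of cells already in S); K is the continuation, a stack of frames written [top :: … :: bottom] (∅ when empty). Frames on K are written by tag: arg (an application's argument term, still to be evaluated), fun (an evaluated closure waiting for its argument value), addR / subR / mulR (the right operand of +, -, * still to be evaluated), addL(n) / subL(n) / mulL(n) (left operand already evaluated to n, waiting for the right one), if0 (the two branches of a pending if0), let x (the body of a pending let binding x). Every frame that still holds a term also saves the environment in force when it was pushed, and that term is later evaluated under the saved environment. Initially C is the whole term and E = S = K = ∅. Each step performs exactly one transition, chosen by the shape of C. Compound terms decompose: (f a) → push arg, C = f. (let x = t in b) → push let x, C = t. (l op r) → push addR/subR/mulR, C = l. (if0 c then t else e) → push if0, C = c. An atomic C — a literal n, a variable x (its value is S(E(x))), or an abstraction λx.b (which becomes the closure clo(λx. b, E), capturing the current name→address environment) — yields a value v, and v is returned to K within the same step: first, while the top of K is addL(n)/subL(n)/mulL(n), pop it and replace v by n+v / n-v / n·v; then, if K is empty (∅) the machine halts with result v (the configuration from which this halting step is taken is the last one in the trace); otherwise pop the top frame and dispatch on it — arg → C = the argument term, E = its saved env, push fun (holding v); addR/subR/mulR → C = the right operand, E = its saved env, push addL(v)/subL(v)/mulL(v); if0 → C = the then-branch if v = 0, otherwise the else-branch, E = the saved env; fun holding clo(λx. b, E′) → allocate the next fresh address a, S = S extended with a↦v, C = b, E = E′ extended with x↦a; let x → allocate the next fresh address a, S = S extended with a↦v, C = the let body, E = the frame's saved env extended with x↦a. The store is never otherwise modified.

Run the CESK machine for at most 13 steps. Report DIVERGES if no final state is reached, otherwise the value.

0. [C=((λx. (x x)) (λx. (x x))) | E=∅ | S=∅ | K=∅]
1. [C=(λx. (x x)) | E=∅ | S=∅ | K=[arg]]
2. [C=(λx. (x x)) | E=∅ | S=∅ | K=[fun]]
3. [C=(x x) | E={x↦0} | S={0↦clo(λx. (x x), ∅)} | K=∅]
4. [C=x | E={x↦0} | S={0↦clo(λx. (x x), ∅)} | K=[arg]]
5. [C=x | E={x↦0} | S={0↦clo(λx. (x x), ∅)} | K=[fun]]
6. [C=(x x) | E={x↦1} | S={0↦clo(λx. (x x), ∅), 1↦clo(λx. (x x), ∅)} | K=∅]
7. [C=x | E={x↦1} | S={0↦clo(λx. (x x), ∅), 1↦clo(λx. (x x), ∅)} | K=[arg]]
8. [C=x | E={x↦1} | S={0↦clo(λx. (x x), ∅), 1↦clo(λx. (x x), ∅)} | K=[fun]]
9. [C=(x x) | E={x↦2} | S={0↦clo(λx. (x x), ∅), 1↦clo(λx. (x x), ∅), 2↦clo(λx. (x x), ∅)} | K=∅]
10. [C=x | E={x↦2} | S={0↦clo(λx. (x x), ∅), 1↦clo(λx. (x x), ∅), 2↦clo(λx. (x x), ∅)} | K=[arg]]
11. [C=x | E={x↦2} | S={0↦clo(λx. (x x), ∅), 1↦clo(λx. (x x), ∅), 2↦clo(λx. (x x), ∅)} | K=[fun]]
12. [C=(x x) | E={x↦3} | S={0↦clo(λx. (x x), ∅), 1↦clo(λx. (x x), ∅), 2↦clo(λx. (x x), ∅), 3↦clo(λx. (x x), ∅)} | K=∅]
13. [C=x | E={x↦3} | S={0↦clo(λx. (x x), ∅), 1↦clo(λx. (x x), ∅), 2↦clo(λx. (x x), ∅), 3↦clo(λx. (x x), ∅)} | K=[arg]]
→ 13 transitions taken and the configuration is still not final: no result within 13 steps

Answer: DIVERGES (no final state within 13 steps)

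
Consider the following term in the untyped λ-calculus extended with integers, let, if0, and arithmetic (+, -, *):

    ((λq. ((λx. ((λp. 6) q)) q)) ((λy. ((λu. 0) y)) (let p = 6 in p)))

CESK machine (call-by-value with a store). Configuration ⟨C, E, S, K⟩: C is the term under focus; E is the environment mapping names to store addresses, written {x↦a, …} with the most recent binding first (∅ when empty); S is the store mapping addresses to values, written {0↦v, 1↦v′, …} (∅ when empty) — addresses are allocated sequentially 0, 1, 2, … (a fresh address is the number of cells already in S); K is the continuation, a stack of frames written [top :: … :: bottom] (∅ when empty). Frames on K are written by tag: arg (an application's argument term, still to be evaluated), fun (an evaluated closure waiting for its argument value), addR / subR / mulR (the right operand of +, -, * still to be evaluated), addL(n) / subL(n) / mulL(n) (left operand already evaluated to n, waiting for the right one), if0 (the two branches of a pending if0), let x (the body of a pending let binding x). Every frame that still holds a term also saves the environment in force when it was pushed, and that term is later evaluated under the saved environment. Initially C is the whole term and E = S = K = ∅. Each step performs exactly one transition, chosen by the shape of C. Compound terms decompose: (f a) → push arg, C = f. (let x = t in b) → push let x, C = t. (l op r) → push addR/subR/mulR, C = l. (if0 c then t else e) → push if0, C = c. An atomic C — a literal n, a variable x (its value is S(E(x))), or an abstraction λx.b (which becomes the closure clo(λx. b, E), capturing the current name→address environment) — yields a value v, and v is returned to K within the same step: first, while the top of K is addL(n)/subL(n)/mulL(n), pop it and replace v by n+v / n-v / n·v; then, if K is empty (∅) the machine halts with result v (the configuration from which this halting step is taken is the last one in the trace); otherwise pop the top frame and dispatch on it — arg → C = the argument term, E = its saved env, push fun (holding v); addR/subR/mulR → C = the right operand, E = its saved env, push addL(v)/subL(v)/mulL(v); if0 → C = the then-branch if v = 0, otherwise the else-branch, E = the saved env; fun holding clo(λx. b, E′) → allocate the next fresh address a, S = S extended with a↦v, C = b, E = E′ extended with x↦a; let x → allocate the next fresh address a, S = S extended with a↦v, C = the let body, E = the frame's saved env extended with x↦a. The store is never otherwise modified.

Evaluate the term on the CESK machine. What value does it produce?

[0] ⟨C=((λq. ((λx. ((λp. 6) q)) q)) ((λy. ((λu. 0) y)) (let p = 6 in p))); E=∅; S=∅; K=∅⟩
[1] ⟨C=(λq. ((λx. ((λp. 6) q)) q)); E=∅; S=∅; K=[arg]⟩
[2] ⟨C=((λy. ((λu. 0) y)) (let p = 6 in p)); E=∅; S=∅; K=[fun]⟩
[3] ⟨C=(λy. ((λu. 0) y)); E=∅; S=∅; K=[arg :: fun]⟩
[4] ⟨C=(let p = 6 in p); E=∅; S=∅; K=[fun :: fun]⟩
[5] ⟨C=6; E=∅; S=∅; K=[let p :: fun :: fun]⟩
[6] ⟨C=p; E={p↦0}; S={0↦6}; K=[fun :: fun]⟩
[7] ⟨C=((λu. 0) y); E={y↦1}; S={0↦6, 1↦6}; K=[fun]⟩
[8] ⟨C=(λu. 0); E={y↦1}; S={0↦6, 1↦6}; K=[arg :: fun]⟩
[9] ⟨C=y; E={y↦1}; S={0↦6, 1↦6}; K=[fun :: fun]⟩
[10] ⟨C=0; E={u↦2, y↦1}; S={0↦6, 1↦6, 2↦6}; K=[fun]⟩
[11] ⟨C=((λx. ((λp. 6) q)) q); E={q↦3}; S={0↦6, 1↦6, 2↦6, 3↦0}; K=∅⟩
[12] ⟨C=(λx. ((λp. 6) q)); E={q↦3}; S={0↦6, 1↦6, 2↦6, 3↦0}; K=[arg]⟩
[13] ⟨C=q; E={q↦3}; S={0↦6, 1↦6, 2↦6, 3↦0}; K=[fun]⟩
[14] ⟨C=((λp. 6) q); E={x↦4, q↦3}; S={0↦6, 1↦6, 2↦6, 3↦0, 4↦0}; K=∅⟩
[15] ⟨C=(λp. 6); E={x↦4, q↦3}; S={0↦6, 1↦6, 2↦6, 3↦0, 4↦0}; K=[arg]⟩
[16] ⟨C=q; E={x↦4, q↦3}; S={0↦6, 1↦6, 2↦6, 3↦0, 4↦0}; K=[fun]⟩
[17] ⟨C=6; E={p↦5, x↦4, q↦3}; S={0↦6, 1↦6, 2↦6, 3↦0, 4↦0, 5↦0}; K=∅⟩
→ final value 6

Answer: 6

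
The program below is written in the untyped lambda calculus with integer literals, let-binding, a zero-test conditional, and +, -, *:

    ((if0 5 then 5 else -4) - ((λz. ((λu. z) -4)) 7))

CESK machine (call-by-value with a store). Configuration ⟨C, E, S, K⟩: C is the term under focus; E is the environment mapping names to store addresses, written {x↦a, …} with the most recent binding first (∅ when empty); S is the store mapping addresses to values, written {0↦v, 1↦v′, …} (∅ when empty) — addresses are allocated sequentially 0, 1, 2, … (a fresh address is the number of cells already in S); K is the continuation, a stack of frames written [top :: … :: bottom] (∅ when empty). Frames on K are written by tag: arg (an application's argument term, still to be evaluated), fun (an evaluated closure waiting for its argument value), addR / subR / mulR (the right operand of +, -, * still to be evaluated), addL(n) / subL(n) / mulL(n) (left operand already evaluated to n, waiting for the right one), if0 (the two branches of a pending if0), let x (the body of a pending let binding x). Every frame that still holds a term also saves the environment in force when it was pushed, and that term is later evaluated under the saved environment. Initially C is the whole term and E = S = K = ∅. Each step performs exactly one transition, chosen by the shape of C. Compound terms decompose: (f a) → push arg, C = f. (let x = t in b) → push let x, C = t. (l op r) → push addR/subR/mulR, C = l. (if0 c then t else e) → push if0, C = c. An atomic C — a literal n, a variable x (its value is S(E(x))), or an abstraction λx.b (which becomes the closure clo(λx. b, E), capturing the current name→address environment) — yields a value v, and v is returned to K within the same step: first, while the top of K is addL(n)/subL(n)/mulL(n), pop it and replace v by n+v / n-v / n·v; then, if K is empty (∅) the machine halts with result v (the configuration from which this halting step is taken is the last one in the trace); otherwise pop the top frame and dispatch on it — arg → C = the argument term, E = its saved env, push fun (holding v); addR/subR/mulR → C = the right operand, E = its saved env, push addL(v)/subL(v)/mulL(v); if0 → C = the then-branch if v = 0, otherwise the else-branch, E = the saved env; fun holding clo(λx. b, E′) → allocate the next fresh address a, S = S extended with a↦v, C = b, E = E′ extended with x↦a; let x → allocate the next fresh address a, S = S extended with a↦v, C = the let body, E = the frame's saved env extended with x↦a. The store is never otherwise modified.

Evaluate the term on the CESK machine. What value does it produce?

Answer: -11

Machine steps:
[0] [C=((if0 5 then 5 else -4) - ((λz. ((λu. z) -4)) 7)) | E=∅ | S=∅ | K=∅]
[1] [C=(if0 5 then 5 else -4) | E=∅ | S=∅ | K=[subR]]
[2] [C=5 | E=∅ | S=∅ | K=[if0 :: subR]]
[3] [C=-4 | E=∅ | S=∅ | K=[subR]]
[4] [C=((λz. ((λu. z) -4)) 7) | E=∅ | S=∅ | K=[subL(-4)]]
[5] [C=(λz. ((λu. z) -4)) | E=∅ | S=∅ | K=[arg :: subL(-4)]]
[6] [C=7 | E=∅ | S=∅ | K=[fun :: subL(-4)]]
[7] [C=((λu. z) -4) | E={z↦0} | S={0↦7} | K=[subL(-4)]]
[8] [C=(λu. z) | E={z↦0} | S={0↦7} | K=[arg :: subL(-4)]]
[9] [C=-4 | E={z↦0} | S={0↦7} | K=[fun :: subL(-4)]]
[10] [C=z | E={u↦1, z↦0} | S={0↦7, 1↦-4} | K=[subL(-4)]]
→ final value -11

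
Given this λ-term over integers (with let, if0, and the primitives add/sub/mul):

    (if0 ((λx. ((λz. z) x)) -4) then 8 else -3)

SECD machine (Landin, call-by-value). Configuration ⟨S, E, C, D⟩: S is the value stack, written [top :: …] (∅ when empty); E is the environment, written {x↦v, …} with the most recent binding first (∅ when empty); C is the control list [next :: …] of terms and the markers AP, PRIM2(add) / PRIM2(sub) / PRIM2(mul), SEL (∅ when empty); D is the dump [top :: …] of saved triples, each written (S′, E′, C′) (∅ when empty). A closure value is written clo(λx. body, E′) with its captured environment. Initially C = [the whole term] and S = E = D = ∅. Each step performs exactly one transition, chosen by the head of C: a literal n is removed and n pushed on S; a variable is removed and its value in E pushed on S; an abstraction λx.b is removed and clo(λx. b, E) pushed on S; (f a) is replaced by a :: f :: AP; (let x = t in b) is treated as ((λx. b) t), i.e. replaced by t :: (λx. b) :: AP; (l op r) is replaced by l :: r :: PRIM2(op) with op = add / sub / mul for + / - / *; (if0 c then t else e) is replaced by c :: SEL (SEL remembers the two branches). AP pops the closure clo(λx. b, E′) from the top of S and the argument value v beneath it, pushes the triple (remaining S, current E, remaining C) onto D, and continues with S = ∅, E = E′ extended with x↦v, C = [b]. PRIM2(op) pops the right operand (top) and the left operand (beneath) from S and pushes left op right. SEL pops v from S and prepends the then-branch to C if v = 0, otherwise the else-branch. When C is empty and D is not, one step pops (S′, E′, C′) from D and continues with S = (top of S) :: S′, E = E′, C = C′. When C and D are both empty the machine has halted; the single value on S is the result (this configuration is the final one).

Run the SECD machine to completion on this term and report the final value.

t=0: [S=∅ | E=∅ | C=[(if0 ((λx. ((λz. z) x)) -4) then 8 else -3)] | D=∅]
t=1: [S=∅ | E=∅ | C=[((λx. ((λz. z) x)) -4) :: SEL] | D=∅]
t=2: [S=∅ | E=∅ | C=[-4 :: (λx. ((λz. z) x)) :: AP :: SEL] | D=∅]
t=3: [S=[-4] | E=∅ | C=[(λx. ((λz. z) x)) :: AP :: SEL] | D=∅]
t=4: [S=[clo(λx. ((λz. z) x), ∅) :: -4] | E=∅ | C=[AP :: SEL] | D=∅]
t=5: [S=∅ | E={x↦-4} | C=[((λz. z) x)] | D=[(∅, ∅, [SEL])]]
t=6: [S=∅ | E={x↦-4} | C=[x :: (λz. z) :: AP] | D=[(∅, ∅, [SEL])]]
t=7: [S=[-4] | E={x↦-4} | C=[(λz. z) :: AP] | D=[(∅, ∅, [SEL])]]
t=8: [S=[clo(λz. z, {x↦-4}) :: -4] | E={x↦-4} | C=[AP] | D=[(∅, ∅, [SEL])]]
t=9: [S=∅ | E={z↦-4, x↦-4} | C=[z] | D=[(∅, {x↦-4}, ∅) :: (∅, ∅, [SEL])]]
t=10: [S=[-4] | E={z↦-4, x↦-4} | C=∅ | D=[(∅, {x↦-4}, ∅) :: (∅, ∅, [SEL])]]
t=11: [S=[-4] | E={x↦-4} | C=∅ | D=[(∅, ∅, [SEL])]]
t=12: [S=[-4] | E=∅ | C=[SEL] | D=∅]
t=13: [S=∅ | E=∅ | C=[-3] | D=∅]
t=14: [S=[-3] | E=∅ | C=∅ | D=∅]
→ final value -3

Answer: -3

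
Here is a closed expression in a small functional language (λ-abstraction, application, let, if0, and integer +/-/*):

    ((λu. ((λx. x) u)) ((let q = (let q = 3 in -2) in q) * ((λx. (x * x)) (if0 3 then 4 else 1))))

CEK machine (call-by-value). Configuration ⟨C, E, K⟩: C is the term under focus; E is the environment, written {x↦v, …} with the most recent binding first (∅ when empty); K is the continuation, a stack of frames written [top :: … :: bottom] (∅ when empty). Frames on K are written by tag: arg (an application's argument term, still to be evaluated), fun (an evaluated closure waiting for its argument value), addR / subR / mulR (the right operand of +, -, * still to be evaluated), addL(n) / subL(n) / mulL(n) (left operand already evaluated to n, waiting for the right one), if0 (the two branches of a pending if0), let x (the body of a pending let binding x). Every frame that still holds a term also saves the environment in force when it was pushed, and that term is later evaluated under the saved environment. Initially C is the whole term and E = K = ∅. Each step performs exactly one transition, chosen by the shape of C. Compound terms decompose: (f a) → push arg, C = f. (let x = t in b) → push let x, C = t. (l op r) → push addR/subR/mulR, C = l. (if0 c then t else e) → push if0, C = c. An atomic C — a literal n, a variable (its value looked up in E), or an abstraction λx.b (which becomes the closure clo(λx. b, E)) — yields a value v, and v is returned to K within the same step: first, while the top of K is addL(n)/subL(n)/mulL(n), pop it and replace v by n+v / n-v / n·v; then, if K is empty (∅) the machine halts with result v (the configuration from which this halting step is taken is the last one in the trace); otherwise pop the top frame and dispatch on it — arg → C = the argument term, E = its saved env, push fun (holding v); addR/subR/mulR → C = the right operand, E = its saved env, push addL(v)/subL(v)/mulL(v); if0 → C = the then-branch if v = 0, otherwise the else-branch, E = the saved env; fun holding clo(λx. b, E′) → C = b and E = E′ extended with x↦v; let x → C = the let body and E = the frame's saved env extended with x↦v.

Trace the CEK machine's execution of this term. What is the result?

[0] ⟨C=((λu. ((λx. x) u)) ((let q = (let q = 3 in -2) in q) * ((λx. (x * x)) (if0 3 then 4 else 1)))); E=∅; K=∅⟩
[1] ⟨C=(λu. ((λx. x) u)); E=∅; K=[arg]⟩
[2] ⟨C=((let q = (let q = 3 in -2) in q) * ((λx. (x * x)) (if0 3 then 4 else 1))); E=∅; K=[fun]⟩
[3] ⟨C=(let q = (let q = 3 in -2) in q); E=∅; K=[mulR :: fun]⟩
[4] ⟨C=(let q = 3 in -2); E=∅; K=[let q :: mulR :: fun]⟩
[5] ⟨C=3; E=∅; K=[let q :: let q :: mulR :: fun]⟩
[6] ⟨C=-2; E={q↦3}; K=[let q :: mulR :: fun]⟩
[7] ⟨C=q; E={q↦-2}; K=[mulR :: fun]⟩
[8] ⟨C=((λx. (x * x)) (if0 3 then 4 else 1)); E=∅; K=[mulL(-2) :: fun]⟩
[9] ⟨C=(λx. (x * x)); E=∅; K=[arg :: mulL(-2) :: fun]⟩
[10] ⟨C=(if0 3 then 4 else 1); E=∅; K=[fun :: mulL(-2) :: fun]⟩
[11] ⟨C=3; E=∅; K=[if0 :: fun :: mulL(-2) :: fun]⟩
[12] ⟨C=1; E=∅; K=[fun :: mulL(-2) :: fun]⟩
[13] ⟨C=(x * x); E={x↦1}; K=[mulL(-2) :: fun]⟩
[14] ⟨C=x; E={x↦1}; K=[mulR :: mulL(-2) :: fun]⟩
[15] ⟨C=x; E={x↦1}; K=[mulL(1) :: mulL(-2) :: fun]⟩
[16] ⟨C=((λx. x) u); E={u↦-2}; K=∅⟩
[17] ⟨C=(λx. x); E={u↦-2}; K=[arg]⟩
[18] ⟨C=u; E={u↦-2}; K=[fun]⟩
[19] ⟨C=x; E={x↦-2, u↦-2}; K=∅⟩
→ final value -2

Answer: -2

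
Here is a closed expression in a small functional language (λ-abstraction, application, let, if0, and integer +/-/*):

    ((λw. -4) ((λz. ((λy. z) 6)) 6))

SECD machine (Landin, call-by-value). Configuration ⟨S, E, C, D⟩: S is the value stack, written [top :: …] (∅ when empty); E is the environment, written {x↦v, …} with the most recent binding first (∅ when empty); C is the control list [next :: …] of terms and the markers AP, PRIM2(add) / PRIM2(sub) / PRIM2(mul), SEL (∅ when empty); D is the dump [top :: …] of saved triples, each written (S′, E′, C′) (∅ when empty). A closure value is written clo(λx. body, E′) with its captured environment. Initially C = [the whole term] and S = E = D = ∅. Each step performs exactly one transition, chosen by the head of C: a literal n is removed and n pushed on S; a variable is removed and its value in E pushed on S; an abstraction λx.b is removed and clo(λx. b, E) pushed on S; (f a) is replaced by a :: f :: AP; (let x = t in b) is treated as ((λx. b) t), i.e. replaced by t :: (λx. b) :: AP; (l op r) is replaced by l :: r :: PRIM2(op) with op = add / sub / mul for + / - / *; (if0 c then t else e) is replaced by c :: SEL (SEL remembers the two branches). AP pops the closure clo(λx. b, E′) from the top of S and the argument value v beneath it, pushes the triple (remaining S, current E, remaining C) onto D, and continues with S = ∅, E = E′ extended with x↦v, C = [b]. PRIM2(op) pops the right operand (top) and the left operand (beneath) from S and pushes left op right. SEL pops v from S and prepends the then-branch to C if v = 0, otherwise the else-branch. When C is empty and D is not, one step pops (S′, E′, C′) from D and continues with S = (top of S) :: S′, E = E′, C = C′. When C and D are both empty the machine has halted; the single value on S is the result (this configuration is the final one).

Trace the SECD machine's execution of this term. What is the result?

Answer: -4

Derivation:
step 0: ⟨S=∅; E=∅; C=[((λw. -4) ((λz. ((λy. z) 6)) 6))]; D=∅⟩
step 1: ⟨S=∅; E=∅; C=[((λz. ((λy. z) 6)) 6) :: (λw. -4) :: AP]; D=∅⟩
step 2: ⟨S=∅; E=∅; C=[6 :: (λz. ((λy. z) 6)) :: AP :: (λw. -4) :: AP]; D=∅⟩
step 3: ⟨S=[6]; E=∅; C=[(λz. ((λy. z) 6)) :: AP :: (λw. -4) :: AP]; D=∅⟩
step 4: ⟨S=[clo(λz. ((λy. z) 6), ∅) :: 6]; E=∅; C=[AP :: (λw. -4) :: AP]; D=∅⟩
step 5: ⟨S=∅; E={z↦6}; C=[((λy. z) 6)]; D=[(∅, ∅, [(λw. -4) :: AP])]⟩
step 6: ⟨S=∅; E={z↦6}; C=[6 :: (λy. z) :: AP]; D=[(∅, ∅, [(λw. -4) :: AP])]⟩
step 7: ⟨S=[6]; E={z↦6}; C=[(λy. z) :: AP]; D=[(∅, ∅, [(λw. -4) :: AP])]⟩
step 8: ⟨S=[clo(λy. z, {z↦6}) :: 6]; E={z↦6}; C=[AP]; D=[(∅, ∅, [(λw. -4) :: AP])]⟩
step 9: ⟨S=∅; E={y↦6, z↦6}; C=[z]; D=[(∅, {z↦6}, ∅) :: (∅, ∅, [(λw. -4) :: AP])]⟩
step 10: ⟨S=[6]; E={y↦6, z↦6}; C=∅; D=[(∅, {z↦6}, ∅) :: (∅, ∅, [(λw. -4) :: AP])]⟩
step 11: ⟨S=[6]; E={z↦6}; C=∅; D=[(∅, ∅, [(λw. -4) :: AP])]⟩
step 12: ⟨S=[6]; E=∅; C=[(λw. -4) :: AP]; D=∅⟩
step 13: ⟨S=[clo(λw. -4, ∅) :: 6]; E=∅; C=[AP]; D=∅⟩
step 14: ⟨S=∅; E={w↦6}; C=[-4]; D=[(∅, ∅, ∅)]⟩
step 15: ⟨S=[-4]; E={w↦6}; C=∅; D=[(∅, ∅, ∅)]⟩
step 16: ⟨S=[-4]; E=∅; C=∅; D=∅⟩
→ final value -4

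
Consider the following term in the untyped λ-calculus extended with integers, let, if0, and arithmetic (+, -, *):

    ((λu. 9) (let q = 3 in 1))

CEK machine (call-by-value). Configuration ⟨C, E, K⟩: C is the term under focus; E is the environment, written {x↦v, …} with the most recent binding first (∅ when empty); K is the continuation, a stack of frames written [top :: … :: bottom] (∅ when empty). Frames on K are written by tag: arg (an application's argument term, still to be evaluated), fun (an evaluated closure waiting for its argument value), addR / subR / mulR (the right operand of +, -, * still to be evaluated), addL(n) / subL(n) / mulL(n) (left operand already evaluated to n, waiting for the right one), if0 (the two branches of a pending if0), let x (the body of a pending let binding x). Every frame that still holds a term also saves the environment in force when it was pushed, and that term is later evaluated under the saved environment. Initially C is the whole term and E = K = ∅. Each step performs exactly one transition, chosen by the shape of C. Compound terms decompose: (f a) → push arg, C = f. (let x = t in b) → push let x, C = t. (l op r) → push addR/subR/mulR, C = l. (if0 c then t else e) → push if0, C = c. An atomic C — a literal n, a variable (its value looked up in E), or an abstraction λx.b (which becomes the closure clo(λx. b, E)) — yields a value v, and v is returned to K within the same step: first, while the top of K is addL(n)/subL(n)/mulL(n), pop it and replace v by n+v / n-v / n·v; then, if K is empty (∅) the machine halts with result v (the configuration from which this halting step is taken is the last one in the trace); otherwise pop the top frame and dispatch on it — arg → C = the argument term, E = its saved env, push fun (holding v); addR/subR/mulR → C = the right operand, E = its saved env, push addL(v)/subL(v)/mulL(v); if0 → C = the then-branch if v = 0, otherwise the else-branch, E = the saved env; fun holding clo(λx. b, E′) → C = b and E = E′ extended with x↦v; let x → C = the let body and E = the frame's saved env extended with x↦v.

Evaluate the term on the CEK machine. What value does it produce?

[0] <C=((λu. 9) (let q = 3 in 1)), E=∅, K=∅>
[1] <C=(λu. 9), E=∅, K=[arg]>
[2] <C=(let q = 3 in 1), E=∅, K=[fun]>
[3] <C=3, E=∅, K=[let q :: fun]>
[4] <C=1, E={q↦3}, K=[fun]>
[5] <C=9, E={u↦1}, K=∅>
→ final value 9

Answer: 9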